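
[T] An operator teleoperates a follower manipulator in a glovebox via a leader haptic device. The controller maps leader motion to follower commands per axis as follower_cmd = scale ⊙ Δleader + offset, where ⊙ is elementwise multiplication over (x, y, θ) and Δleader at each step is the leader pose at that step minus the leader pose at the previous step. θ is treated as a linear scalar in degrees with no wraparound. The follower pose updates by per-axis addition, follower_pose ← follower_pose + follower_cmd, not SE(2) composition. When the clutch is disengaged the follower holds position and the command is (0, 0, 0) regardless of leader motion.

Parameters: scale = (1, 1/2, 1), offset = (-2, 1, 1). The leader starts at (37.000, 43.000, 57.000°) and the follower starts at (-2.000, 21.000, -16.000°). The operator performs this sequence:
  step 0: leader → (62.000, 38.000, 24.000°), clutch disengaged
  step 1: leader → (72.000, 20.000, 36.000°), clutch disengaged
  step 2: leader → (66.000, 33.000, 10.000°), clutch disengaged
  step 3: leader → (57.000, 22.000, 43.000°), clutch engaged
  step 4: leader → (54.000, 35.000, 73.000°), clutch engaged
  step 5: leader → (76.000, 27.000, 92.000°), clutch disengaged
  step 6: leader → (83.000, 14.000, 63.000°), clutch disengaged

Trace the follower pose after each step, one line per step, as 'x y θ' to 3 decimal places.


-2.000 21.000 -16.000
-2.000 21.000 -16.000
-2.000 21.000 -16.000
-13.000 16.500 18.000
-18.000 24.000 49.000
-18.000 24.000 49.000
-18.000 24.000 49.000

step 0: Δleader=(25.000, -5.000, -33.000°), disengaged; cmd=(0,0,0) → follower holds at (-2.000, 21.000, -16.000°)
step 1: Δleader=(10.000, -18.000, 12.000°), disengaged; cmd=(0,0,0) → follower holds at (-2.000, 21.000, -16.000°)
step 2: Δleader=(-6.000, 13.000, -26.000°), disengaged; cmd=(0,0,0) → follower holds at (-2.000, 21.000, -16.000°)
step 3: Δleader=(-9.000, -11.000, 33.000°), engaged; cmd=(-11.000, -4.500, 34.000°) → follower=(-13.000, 16.500, 18.000°)
step 4: Δleader=(-3.000, 13.000, 30.000°), engaged; cmd=(-5.000, 7.500, 31.000°) → follower=(-18.000, 24.000, 49.000°)
step 5: Δleader=(22.000, -8.000, 19.000°), disengaged; cmd=(0,0,0) → follower holds at (-18.000, 24.000, 49.000°)
step 6: Δleader=(7.000, -13.000, -29.000°), disengaged; cmd=(0,0,0) → follower holds at (-18.000, 24.000, 49.000°)


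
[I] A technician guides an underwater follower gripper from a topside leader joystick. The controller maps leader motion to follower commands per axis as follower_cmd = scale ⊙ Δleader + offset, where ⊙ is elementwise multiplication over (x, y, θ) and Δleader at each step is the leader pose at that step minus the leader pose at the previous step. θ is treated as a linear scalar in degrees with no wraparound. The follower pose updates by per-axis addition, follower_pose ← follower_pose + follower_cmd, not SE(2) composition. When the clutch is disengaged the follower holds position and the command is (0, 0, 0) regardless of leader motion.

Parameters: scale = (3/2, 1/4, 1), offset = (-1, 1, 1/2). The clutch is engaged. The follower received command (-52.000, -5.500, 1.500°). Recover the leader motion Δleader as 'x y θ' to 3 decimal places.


-34.000 -26.000 1.000

axis x: (-52.000 − -1) / (3/2) = -34.000
axis y: (-5.500 − 1) / (1/4) = -26.000
axis θ: (1.500 − 1/2) / (1) = 1.000


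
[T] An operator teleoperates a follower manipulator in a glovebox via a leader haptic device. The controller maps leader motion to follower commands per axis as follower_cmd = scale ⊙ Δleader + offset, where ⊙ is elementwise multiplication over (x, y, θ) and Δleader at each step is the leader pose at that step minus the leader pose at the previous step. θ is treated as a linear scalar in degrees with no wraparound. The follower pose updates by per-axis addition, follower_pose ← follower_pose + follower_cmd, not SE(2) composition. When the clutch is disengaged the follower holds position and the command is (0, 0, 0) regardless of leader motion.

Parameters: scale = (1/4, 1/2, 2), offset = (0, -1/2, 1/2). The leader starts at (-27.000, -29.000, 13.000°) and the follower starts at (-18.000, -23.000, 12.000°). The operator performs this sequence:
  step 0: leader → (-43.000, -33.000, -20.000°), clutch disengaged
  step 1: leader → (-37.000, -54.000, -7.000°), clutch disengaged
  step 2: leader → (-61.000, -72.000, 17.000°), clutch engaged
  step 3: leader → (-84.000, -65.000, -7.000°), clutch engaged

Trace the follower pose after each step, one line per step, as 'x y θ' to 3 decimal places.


-18.000 -23.000 12.000
-18.000 -23.000 12.000
-24.000 -32.500 60.500
-29.750 -29.500 13.000

step 0: Δleader=(-16.000, -4.000, -33.000°), disengaged; cmd=(0,0,0) → follower holds at (-18.000, -23.000, 12.000°)
step 1: Δleader=(6.000, -21.000, 13.000°), disengaged; cmd=(0,0,0) → follower holds at (-18.000, -23.000, 12.000°)
step 2: Δleader=(-24.000, -18.000, 24.000°), engaged; cmd=(-6.000, -9.500, 48.500°) → follower=(-24.000, -32.500, 60.500°)
step 3: Δleader=(-23.000, 7.000, -24.000°), engaged; cmd=(-5.750, 3.000, -47.500°) → follower=(-29.750, -29.500, 13.000°)


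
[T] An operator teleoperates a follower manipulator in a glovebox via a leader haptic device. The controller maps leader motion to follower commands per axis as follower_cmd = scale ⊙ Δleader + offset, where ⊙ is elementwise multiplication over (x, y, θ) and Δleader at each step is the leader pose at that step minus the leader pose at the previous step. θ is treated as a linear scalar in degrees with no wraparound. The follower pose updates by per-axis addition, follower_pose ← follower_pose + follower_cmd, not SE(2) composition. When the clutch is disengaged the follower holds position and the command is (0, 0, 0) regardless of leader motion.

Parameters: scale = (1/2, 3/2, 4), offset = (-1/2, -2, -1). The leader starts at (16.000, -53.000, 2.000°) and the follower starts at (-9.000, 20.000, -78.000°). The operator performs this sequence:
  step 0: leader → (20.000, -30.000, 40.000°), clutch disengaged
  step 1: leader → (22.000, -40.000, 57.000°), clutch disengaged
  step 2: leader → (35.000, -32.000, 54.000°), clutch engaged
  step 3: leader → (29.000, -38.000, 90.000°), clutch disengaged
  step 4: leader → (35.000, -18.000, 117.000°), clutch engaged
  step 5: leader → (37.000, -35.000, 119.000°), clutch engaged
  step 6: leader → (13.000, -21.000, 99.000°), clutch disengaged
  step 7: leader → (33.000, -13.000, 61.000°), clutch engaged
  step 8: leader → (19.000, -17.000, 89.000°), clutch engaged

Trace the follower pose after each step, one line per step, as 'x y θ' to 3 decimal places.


step 0: Δleader=(4.000, 23.000, 38.000°), disengaged; cmd=(0,0,0) → follower holds at (-9.000, 20.000, -78.000°)
step 1: Δleader=(2.000, -10.000, 17.000°), disengaged; cmd=(0,0,0) → follower holds at (-9.000, 20.000, -78.000°)
step 2: Δleader=(13.000, 8.000, -3.000°), engaged; cmd=(6.000, 10.000, -13.000°) → follower=(-3.000, 30.000, -91.000°)
step 3: Δleader=(-6.000, -6.000, 36.000°), disengaged; cmd=(0,0,0) → follower holds at (-3.000, 30.000, -91.000°)
step 4: Δleader=(6.000, 20.000, 27.000°), engaged; cmd=(2.500, 28.000, 107.000°) → follower=(-0.500, 58.000, 16.000°)
step 5: Δleader=(2.000, -17.000, 2.000°), engaged; cmd=(0.500, -27.500, 7.000°) → follower=(0.000, 30.500, 23.000°)
step 6: Δleader=(-24.000, 14.000, -20.000°), disengaged; cmd=(0,0,0) → follower holds at (0.000, 30.500, 23.000°)
step 7: Δleader=(20.000, 8.000, -38.000°), engaged; cmd=(9.500, 10.000, -153.000°) → follower=(9.500, 40.500, -130.000°)
step 8: Δleader=(-14.000, -4.000, 28.000°), engaged; cmd=(-7.500, -8.000, 111.000°) → follower=(2.000, 32.500, -19.000°)

-9.000 20.000 -78.000
-9.000 20.000 -78.000
-3.000 30.000 -91.000
-3.000 30.000 -91.000
-0.500 58.000 16.000
0.000 30.500 23.000
0.000 30.500 23.000
9.500 40.500 -130.000
2.000 32.500 -19.000


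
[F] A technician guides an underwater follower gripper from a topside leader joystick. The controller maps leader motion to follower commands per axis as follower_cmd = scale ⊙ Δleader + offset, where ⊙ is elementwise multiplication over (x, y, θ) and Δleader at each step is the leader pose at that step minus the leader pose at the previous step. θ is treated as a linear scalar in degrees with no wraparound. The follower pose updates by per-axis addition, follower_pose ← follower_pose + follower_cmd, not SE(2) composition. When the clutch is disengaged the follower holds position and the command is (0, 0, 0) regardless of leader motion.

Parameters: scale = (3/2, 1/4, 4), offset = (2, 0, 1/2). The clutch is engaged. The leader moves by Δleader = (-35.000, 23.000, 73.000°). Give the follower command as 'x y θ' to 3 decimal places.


-50.500 5.750 292.500

axis x: 3/2·-35.000 + 2 = -50.500
axis y: 1/4·23.000 + 0 = 5.750
axis θ: 4·73.000 + 1/2 = 292.500


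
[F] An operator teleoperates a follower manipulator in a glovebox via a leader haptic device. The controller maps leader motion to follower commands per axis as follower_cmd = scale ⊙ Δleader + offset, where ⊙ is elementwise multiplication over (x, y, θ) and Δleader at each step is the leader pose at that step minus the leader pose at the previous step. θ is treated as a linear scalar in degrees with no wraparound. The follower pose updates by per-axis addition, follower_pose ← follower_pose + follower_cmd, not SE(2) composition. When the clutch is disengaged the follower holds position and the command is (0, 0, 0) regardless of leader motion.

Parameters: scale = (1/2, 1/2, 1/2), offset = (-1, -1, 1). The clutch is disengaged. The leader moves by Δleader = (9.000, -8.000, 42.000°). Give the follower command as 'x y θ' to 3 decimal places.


0.000 0.000 0.000

clutch disengaged → follower holds; cmd = (0, 0, 0)


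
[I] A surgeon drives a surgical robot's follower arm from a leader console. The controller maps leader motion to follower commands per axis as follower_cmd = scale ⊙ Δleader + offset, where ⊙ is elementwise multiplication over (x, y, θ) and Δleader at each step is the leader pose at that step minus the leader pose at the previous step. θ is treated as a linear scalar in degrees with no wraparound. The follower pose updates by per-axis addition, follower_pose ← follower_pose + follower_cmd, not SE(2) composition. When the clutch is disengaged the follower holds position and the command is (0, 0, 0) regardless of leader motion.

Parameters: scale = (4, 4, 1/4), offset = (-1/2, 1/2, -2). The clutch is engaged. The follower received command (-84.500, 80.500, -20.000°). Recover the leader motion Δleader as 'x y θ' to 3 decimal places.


-21.000 20.000 -72.000

axis x: (-84.500 − -1/2) / (4) = -21.000
axis y: (80.500 − 1/2) / (4) = 20.000
axis θ: (-20.000 − -2) / (1/4) = -72.000


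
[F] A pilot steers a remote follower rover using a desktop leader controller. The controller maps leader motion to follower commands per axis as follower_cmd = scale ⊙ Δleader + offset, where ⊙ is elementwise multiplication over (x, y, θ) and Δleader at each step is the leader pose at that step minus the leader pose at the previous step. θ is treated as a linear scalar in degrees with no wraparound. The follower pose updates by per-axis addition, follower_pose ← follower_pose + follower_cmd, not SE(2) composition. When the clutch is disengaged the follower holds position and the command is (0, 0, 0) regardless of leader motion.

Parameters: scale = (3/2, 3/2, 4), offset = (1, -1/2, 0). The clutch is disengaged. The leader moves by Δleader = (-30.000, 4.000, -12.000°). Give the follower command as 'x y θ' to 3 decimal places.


0.000 0.000 0.000

clutch disengaged → follower holds; cmd = (0, 0, 0)


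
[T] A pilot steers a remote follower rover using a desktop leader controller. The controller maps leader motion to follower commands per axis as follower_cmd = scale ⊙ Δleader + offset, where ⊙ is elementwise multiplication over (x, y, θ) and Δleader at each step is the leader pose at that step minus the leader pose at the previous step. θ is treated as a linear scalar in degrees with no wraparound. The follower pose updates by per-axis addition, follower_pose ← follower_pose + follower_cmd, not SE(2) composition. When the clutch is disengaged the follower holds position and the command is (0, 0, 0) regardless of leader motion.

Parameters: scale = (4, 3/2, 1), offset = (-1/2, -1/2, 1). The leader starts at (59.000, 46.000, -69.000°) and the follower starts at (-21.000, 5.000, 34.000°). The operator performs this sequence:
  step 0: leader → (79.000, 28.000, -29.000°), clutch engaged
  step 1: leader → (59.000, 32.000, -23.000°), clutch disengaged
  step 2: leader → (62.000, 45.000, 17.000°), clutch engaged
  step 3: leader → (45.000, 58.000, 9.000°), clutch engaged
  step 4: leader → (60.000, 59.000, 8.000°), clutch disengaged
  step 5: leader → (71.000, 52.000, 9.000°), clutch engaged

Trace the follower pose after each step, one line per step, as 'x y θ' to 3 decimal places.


58.500 -22.500 75.000
58.500 -22.500 75.000
70.000 -3.500 116.000
1.500 15.500 109.000
1.500 15.500 109.000
45.000 4.500 111.000

step 0: Δleader=(20.000, -18.000, 40.000°), engaged; cmd=(79.500, -27.500, 41.000°) → follower=(58.500, -22.500, 75.000°)
step 1: Δleader=(-20.000, 4.000, 6.000°), disengaged; cmd=(0,0,0) → follower holds at (58.500, -22.500, 75.000°)
step 2: Δleader=(3.000, 13.000, 40.000°), engaged; cmd=(11.500, 19.000, 41.000°) → follower=(70.000, -3.500, 116.000°)
step 3: Δleader=(-17.000, 13.000, -8.000°), engaged; cmd=(-68.500, 19.000, -7.000°) → follower=(1.500, 15.500, 109.000°)
step 4: Δleader=(15.000, 1.000, -1.000°), disengaged; cmd=(0,0,0) → follower holds at (1.500, 15.500, 109.000°)
step 5: Δleader=(11.000, -7.000, 1.000°), engaged; cmd=(43.500, -11.000, 2.000°) → follower=(45.000, 4.500, 111.000°)


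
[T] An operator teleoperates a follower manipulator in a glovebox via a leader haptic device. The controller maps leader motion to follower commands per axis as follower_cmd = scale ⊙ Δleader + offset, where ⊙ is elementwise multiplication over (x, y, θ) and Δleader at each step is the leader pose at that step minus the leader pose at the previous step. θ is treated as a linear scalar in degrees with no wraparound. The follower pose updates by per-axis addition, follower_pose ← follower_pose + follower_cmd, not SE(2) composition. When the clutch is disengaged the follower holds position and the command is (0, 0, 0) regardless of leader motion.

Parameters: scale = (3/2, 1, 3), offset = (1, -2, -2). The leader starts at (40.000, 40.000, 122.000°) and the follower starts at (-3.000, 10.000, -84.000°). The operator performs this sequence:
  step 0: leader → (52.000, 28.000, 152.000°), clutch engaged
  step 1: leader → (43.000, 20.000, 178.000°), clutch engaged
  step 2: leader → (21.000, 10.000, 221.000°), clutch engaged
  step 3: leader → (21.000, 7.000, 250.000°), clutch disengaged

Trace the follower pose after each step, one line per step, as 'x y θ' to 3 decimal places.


step 0: Δleader=(12.000, -12.000, 30.000°), engaged; cmd=(19.000, -14.000, 88.000°) → follower=(16.000, -4.000, 4.000°)
step 1: Δleader=(-9.000, -8.000, 26.000°), engaged; cmd=(-12.500, -10.000, 76.000°) → follower=(3.500, -14.000, 80.000°)
step 2: Δleader=(-22.000, -10.000, 43.000°), engaged; cmd=(-32.000, -12.000, 127.000°) → follower=(-28.500, -26.000, 207.000°)
step 3: Δleader=(0.000, -3.000, 29.000°), disengaged; cmd=(0,0,0) → follower holds at (-28.500, -26.000, 207.000°)

16.000 -4.000 4.000
3.500 -14.000 80.000
-28.500 -26.000 207.000
-28.500 -26.000 207.000


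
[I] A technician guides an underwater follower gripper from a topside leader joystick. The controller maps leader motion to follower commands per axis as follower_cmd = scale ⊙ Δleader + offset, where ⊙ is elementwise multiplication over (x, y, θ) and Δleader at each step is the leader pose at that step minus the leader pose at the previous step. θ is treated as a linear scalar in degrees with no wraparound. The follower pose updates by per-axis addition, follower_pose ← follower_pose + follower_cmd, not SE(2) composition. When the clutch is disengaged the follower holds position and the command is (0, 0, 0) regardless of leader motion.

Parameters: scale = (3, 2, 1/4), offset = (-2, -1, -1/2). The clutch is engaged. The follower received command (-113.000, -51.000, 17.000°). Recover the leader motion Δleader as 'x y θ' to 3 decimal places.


-37.000 -25.000 70.000

axis x: (-113.000 − -2) / (3) = -37.000
axis y: (-51.000 − -1) / (2) = -25.000
axis θ: (17.000 − -1/2) / (1/4) = 70.000


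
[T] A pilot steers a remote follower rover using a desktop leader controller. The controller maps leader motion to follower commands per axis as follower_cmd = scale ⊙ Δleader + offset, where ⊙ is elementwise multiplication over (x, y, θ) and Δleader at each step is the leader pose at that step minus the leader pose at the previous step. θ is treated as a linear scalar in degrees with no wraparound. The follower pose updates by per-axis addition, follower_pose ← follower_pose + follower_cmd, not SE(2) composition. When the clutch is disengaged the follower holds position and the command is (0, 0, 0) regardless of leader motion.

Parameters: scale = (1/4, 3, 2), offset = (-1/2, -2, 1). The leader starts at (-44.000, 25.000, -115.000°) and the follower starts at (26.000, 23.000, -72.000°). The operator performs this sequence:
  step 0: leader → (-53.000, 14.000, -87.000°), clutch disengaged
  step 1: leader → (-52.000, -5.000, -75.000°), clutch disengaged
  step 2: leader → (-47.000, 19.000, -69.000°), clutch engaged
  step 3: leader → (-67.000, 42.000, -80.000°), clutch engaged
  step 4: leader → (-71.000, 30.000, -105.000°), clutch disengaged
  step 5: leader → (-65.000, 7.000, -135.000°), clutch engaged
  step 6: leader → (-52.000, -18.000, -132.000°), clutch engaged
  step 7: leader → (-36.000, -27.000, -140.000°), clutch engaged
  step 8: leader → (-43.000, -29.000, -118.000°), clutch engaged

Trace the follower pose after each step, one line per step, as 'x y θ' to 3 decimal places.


26.000 23.000 -72.000
26.000 23.000 -72.000
26.750 93.000 -59.000
21.250 160.000 -80.000
21.250 160.000 -80.000
22.250 89.000 -139.000
25.000 12.000 -132.000
28.500 -17.000 -147.000
26.250 -25.000 -102.000

step 0: Δleader=(-9.000, -11.000, 28.000°), disengaged; cmd=(0,0,0) → follower holds at (26.000, 23.000, -72.000°)
step 1: Δleader=(1.000, -19.000, 12.000°), disengaged; cmd=(0,0,0) → follower holds at (26.000, 23.000, -72.000°)
step 2: Δleader=(5.000, 24.000, 6.000°), engaged; cmd=(0.750, 70.000, 13.000°) → follower=(26.750, 93.000, -59.000°)
step 3: Δleader=(-20.000, 23.000, -11.000°), engaged; cmd=(-5.500, 67.000, -21.000°) → follower=(21.250, 160.000, -80.000°)
step 4: Δleader=(-4.000, -12.000, -25.000°), disengaged; cmd=(0,0,0) → follower holds at (21.250, 160.000, -80.000°)
step 5: Δleader=(6.000, -23.000, -30.000°), engaged; cmd=(1.000, -71.000, -59.000°) → follower=(22.250, 89.000, -139.000°)
step 6: Δleader=(13.000, -25.000, 3.000°), engaged; cmd=(2.750, -77.000, 7.000°) → follower=(25.000, 12.000, -132.000°)
step 7: Δleader=(16.000, -9.000, -8.000°), engaged; cmd=(3.500, -29.000, -15.000°) → follower=(28.500, -17.000, -147.000°)
step 8: Δleader=(-7.000, -2.000, 22.000°), engaged; cmd=(-2.250, -8.000, 45.000°) → follower=(26.250, -25.000, -102.000°)


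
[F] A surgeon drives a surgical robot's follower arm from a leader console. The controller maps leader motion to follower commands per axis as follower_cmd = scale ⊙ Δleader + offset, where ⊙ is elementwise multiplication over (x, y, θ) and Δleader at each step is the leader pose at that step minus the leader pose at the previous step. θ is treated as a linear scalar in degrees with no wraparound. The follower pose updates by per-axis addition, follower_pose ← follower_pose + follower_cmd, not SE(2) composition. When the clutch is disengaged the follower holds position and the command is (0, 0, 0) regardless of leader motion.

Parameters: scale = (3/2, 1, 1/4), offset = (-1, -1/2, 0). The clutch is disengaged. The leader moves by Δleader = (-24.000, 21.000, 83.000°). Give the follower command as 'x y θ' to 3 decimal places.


clutch disengaged → follower holds; cmd = (0, 0, 0)

0.000 0.000 0.000


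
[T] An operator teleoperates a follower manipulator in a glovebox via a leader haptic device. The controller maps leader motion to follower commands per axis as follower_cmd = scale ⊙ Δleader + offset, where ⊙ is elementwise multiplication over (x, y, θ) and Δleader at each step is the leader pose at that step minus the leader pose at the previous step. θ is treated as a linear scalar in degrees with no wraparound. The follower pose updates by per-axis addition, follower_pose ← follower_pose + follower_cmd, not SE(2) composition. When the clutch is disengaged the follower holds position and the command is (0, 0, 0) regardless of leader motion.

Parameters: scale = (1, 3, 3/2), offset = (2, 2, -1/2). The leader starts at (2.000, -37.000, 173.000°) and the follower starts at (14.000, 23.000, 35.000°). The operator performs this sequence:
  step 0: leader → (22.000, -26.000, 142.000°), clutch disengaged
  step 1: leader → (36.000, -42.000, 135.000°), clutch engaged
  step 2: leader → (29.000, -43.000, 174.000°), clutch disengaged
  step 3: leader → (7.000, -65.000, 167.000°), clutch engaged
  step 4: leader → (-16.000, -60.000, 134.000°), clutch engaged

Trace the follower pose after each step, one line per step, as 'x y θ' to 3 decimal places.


14.000 23.000 35.000
30.000 -23.000 24.000
30.000 -23.000 24.000
10.000 -87.000 13.000
-11.000 -70.000 -37.000

step 0: Δleader=(20.000, 11.000, -31.000°), disengaged; cmd=(0,0,0) → follower holds at (14.000, 23.000, 35.000°)
step 1: Δleader=(14.000, -16.000, -7.000°), engaged; cmd=(16.000, -46.000, -11.000°) → follower=(30.000, -23.000, 24.000°)
step 2: Δleader=(-7.000, -1.000, 39.000°), disengaged; cmd=(0,0,0) → follower holds at (30.000, -23.000, 24.000°)
step 3: Δleader=(-22.000, -22.000, -7.000°), engaged; cmd=(-20.000, -64.000, -11.000°) → follower=(10.000, -87.000, 13.000°)
step 4: Δleader=(-23.000, 5.000, -33.000°), engaged; cmd=(-21.000, 17.000, -50.000°) → follower=(-11.000, -70.000, -37.000°)


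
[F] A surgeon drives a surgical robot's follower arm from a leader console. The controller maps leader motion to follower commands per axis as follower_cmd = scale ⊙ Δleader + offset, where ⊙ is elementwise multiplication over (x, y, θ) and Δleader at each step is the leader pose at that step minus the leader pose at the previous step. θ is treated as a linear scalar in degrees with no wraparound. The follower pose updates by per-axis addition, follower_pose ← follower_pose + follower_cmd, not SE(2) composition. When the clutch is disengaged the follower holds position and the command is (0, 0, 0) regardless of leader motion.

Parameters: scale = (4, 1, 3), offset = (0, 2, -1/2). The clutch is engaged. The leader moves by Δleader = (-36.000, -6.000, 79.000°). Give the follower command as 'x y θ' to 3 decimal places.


axis x: 4·-36.000 + 0 = -144.000
axis y: 1·-6.000 + 2 = -4.000
axis θ: 3·79.000 + -1/2 = 236.500

-144.000 -4.000 236.500


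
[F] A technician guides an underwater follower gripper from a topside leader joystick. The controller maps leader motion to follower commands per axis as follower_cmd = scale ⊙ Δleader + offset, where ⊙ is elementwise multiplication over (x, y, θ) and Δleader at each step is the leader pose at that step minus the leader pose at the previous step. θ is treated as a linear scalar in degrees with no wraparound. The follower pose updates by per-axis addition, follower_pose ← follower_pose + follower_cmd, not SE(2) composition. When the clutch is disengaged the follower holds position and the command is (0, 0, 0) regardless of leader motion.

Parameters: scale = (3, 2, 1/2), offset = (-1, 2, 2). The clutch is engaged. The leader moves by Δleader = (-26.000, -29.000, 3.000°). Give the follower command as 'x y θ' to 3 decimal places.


axis x: 3·-26.000 + -1 = -79.000
axis y: 2·-29.000 + 2 = -56.000
axis θ: 1/2·3.000 + 2 = 3.500

-79.000 -56.000 3.500


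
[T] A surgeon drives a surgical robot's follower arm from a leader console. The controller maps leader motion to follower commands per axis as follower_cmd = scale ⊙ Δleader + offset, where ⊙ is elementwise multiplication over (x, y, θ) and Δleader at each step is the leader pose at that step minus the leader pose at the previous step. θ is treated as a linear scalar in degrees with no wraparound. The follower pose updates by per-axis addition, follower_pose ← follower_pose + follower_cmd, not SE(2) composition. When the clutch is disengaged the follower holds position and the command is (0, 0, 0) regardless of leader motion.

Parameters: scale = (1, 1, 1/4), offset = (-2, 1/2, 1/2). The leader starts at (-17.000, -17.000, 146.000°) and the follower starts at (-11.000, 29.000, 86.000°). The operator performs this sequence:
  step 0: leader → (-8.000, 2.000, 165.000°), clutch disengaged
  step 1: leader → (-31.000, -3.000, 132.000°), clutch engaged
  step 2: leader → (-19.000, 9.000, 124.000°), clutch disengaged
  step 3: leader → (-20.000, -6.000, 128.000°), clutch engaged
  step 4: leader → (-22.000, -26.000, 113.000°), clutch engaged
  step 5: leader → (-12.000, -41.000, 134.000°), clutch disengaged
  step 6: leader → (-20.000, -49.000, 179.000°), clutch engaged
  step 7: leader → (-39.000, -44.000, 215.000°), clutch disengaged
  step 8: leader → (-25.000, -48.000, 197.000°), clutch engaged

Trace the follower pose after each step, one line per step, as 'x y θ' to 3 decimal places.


-11.000 29.000 86.000
-36.000 24.500 78.250
-36.000 24.500 78.250
-39.000 10.000 79.750
-43.000 -9.500 76.500
-43.000 -9.500 76.500
-53.000 -17.000 88.250
-53.000 -17.000 88.250
-41.000 -20.500 84.250

step 0: Δleader=(9.000, 19.000, 19.000°), disengaged; cmd=(0,0,0) → follower holds at (-11.000, 29.000, 86.000°)
step 1: Δleader=(-23.000, -5.000, -33.000°), engaged; cmd=(-25.000, -4.500, -7.750°) → follower=(-36.000, 24.500, 78.250°)
step 2: Δleader=(12.000, 12.000, -8.000°), disengaged; cmd=(0,0,0) → follower holds at (-36.000, 24.500, 78.250°)
step 3: Δleader=(-1.000, -15.000, 4.000°), engaged; cmd=(-3.000, -14.500, 1.500°) → follower=(-39.000, 10.000, 79.750°)
step 4: Δleader=(-2.000, -20.000, -15.000°), engaged; cmd=(-4.000, -19.500, -3.250°) → follower=(-43.000, -9.500, 76.500°)
step 5: Δleader=(10.000, -15.000, 21.000°), disengaged; cmd=(0,0,0) → follower holds at (-43.000, -9.500, 76.500°)
step 6: Δleader=(-8.000, -8.000, 45.000°), engaged; cmd=(-10.000, -7.500, 11.750°) → follower=(-53.000, -17.000, 88.250°)
step 7: Δleader=(-19.000, 5.000, 36.000°), disengaged; cmd=(0,0,0) → follower holds at (-53.000, -17.000, 88.250°)
step 8: Δleader=(14.000, -4.000, -18.000°), engaged; cmd=(12.000, -3.500, -4.000°) → follower=(-41.000, -20.500, 84.250°)


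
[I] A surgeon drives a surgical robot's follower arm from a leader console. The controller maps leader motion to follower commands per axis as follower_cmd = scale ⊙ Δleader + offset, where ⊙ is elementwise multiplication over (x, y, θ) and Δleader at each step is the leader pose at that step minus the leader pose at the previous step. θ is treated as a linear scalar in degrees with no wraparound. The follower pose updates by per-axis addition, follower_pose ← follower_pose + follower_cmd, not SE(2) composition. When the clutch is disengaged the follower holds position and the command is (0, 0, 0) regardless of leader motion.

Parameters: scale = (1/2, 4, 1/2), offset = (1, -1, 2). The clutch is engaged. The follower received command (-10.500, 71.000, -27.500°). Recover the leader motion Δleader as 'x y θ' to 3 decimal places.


axis x: (-10.500 − 1) / (1/2) = -23.000
axis y: (71.000 − -1) / (4) = 18.000
axis θ: (-27.500 − 2) / (1/2) = -59.000

-23.000 18.000 -59.000


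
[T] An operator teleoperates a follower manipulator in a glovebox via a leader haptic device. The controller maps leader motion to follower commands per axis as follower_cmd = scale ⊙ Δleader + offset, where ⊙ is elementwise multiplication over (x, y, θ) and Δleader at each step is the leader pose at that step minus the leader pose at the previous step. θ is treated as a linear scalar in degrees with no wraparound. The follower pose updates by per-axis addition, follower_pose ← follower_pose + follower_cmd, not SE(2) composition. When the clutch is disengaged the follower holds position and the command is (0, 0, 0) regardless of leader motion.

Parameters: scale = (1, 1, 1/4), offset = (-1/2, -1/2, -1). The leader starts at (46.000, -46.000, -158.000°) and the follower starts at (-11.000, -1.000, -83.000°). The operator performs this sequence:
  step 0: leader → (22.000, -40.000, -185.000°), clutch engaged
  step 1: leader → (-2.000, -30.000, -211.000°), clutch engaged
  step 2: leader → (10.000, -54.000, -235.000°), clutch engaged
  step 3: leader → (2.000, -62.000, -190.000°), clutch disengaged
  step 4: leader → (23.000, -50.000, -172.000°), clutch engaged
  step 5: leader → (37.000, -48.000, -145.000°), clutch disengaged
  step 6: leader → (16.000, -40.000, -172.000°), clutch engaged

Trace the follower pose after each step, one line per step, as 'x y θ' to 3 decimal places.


step 0: Δleader=(-24.000, 6.000, -27.000°), engaged; cmd=(-24.500, 5.500, -7.750°) → follower=(-35.500, 4.500, -90.750°)
step 1: Δleader=(-24.000, 10.000, -26.000°), engaged; cmd=(-24.500, 9.500, -7.500°) → follower=(-60.000, 14.000, -98.250°)
step 2: Δleader=(12.000, -24.000, -24.000°), engaged; cmd=(11.500, -24.500, -7.000°) → follower=(-48.500, -10.500, -105.250°)
step 3: Δleader=(-8.000, -8.000, 45.000°), disengaged; cmd=(0,0,0) → follower holds at (-48.500, -10.500, -105.250°)
step 4: Δleader=(21.000, 12.000, 18.000°), engaged; cmd=(20.500, 11.500, 3.500°) → follower=(-28.000, 1.000, -101.750°)
step 5: Δleader=(14.000, 2.000, 27.000°), disengaged; cmd=(0,0,0) → follower holds at (-28.000, 1.000, -101.750°)
step 6: Δleader=(-21.000, 8.000, -27.000°), engaged; cmd=(-21.500, 7.500, -7.750°) → follower=(-49.500, 8.500, -109.500°)

-35.500 4.500 -90.750
-60.000 14.000 -98.250
-48.500 -10.500 -105.250
-48.500 -10.500 -105.250
-28.000 1.000 -101.750
-28.000 1.000 -101.750
-49.500 8.500 -109.500


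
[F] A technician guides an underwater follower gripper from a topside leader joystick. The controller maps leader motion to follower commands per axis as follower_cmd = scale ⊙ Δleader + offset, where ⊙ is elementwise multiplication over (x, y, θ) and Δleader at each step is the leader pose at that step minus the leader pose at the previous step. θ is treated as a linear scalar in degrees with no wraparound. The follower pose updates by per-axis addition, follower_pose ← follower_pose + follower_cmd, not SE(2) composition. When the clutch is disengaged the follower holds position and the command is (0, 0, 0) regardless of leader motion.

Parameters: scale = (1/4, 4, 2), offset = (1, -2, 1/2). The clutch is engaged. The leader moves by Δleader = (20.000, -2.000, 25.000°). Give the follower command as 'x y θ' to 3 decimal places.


axis x: 1/4·20.000 + 1 = 6.000
axis y: 4·-2.000 + -2 = -10.000
axis θ: 2·25.000 + 1/2 = 50.500

6.000 -10.000 50.500


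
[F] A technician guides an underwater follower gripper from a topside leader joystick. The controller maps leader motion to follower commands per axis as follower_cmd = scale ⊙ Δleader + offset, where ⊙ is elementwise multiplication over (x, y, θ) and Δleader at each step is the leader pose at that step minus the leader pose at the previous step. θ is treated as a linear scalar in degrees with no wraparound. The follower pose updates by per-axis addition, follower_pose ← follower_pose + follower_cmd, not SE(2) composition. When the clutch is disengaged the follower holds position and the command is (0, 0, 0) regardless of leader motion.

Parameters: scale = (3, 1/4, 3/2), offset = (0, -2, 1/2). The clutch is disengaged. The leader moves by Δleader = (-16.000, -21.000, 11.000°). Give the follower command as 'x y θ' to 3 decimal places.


clutch disengaged → follower holds; cmd = (0, 0, 0)

0.000 0.000 0.000


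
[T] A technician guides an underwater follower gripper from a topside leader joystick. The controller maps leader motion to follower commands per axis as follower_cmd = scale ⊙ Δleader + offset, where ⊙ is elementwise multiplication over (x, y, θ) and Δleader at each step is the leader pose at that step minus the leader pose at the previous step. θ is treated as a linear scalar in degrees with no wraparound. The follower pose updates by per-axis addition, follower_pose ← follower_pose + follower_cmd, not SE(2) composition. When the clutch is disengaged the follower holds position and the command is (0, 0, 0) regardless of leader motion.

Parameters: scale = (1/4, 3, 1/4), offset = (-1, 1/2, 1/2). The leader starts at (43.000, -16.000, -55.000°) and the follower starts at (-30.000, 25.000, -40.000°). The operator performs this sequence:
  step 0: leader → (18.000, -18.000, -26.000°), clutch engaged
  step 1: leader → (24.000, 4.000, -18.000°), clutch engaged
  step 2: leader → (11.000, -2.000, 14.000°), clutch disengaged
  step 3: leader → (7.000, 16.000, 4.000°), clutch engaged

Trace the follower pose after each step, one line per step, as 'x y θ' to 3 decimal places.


step 0: Δleader=(-25.000, -2.000, 29.000°), engaged; cmd=(-7.250, -5.500, 7.750°) → follower=(-37.250, 19.500, -32.250°)
step 1: Δleader=(6.000, 22.000, 8.000°), engaged; cmd=(0.500, 66.500, 2.500°) → follower=(-36.750, 86.000, -29.750°)
step 2: Δleader=(-13.000, -6.000, 32.000°), disengaged; cmd=(0,0,0) → follower holds at (-36.750, 86.000, -29.750°)
step 3: Δleader=(-4.000, 18.000, -10.000°), engaged; cmd=(-2.000, 54.500, -2.000°) → follower=(-38.750, 140.500, -31.750°)

-37.250 19.500 -32.250
-36.750 86.000 -29.750
-36.750 86.000 -29.750
-38.750 140.500 -31.750


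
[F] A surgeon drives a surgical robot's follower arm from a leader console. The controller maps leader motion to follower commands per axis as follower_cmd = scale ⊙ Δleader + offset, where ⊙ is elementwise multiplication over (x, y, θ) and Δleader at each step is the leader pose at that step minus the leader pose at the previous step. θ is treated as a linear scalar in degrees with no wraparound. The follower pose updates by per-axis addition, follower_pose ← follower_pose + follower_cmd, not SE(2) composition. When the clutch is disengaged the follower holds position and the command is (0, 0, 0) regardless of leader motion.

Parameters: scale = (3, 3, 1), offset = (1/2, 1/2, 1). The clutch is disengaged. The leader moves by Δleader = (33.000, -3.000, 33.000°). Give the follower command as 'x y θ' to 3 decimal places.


0.000 0.000 0.000

clutch disengaged → follower holds; cmd = (0, 0, 0)


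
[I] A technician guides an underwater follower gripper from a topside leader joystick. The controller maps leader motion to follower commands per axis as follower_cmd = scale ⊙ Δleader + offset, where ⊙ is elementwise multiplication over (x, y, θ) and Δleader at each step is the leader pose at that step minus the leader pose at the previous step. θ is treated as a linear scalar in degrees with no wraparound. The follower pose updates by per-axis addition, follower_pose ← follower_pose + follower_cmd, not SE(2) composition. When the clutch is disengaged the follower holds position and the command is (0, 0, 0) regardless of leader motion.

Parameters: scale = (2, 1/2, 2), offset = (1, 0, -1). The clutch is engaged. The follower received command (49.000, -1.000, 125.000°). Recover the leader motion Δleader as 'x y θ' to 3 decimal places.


axis x: (49.000 − 1) / (2) = 24.000
axis y: (-1.000 − 0) / (1/2) = -2.000
axis θ: (125.000 − -1) / (2) = 63.000

24.000 -2.000 63.000


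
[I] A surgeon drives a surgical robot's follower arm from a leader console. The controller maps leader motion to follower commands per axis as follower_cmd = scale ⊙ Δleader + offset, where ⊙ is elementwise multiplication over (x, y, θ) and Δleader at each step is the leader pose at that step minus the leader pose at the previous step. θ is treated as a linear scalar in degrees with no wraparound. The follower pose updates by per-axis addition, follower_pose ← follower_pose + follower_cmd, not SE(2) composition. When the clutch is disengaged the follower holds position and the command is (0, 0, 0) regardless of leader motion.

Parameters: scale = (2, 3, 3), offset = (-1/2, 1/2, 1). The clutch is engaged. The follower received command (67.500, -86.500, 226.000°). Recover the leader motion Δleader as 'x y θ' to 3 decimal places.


34.000 -29.000 75.000

axis x: (67.500 − -1/2) / (2) = 34.000
axis y: (-86.500 − 1/2) / (3) = -29.000
axis θ: (226.000 − 1) / (3) = 75.000


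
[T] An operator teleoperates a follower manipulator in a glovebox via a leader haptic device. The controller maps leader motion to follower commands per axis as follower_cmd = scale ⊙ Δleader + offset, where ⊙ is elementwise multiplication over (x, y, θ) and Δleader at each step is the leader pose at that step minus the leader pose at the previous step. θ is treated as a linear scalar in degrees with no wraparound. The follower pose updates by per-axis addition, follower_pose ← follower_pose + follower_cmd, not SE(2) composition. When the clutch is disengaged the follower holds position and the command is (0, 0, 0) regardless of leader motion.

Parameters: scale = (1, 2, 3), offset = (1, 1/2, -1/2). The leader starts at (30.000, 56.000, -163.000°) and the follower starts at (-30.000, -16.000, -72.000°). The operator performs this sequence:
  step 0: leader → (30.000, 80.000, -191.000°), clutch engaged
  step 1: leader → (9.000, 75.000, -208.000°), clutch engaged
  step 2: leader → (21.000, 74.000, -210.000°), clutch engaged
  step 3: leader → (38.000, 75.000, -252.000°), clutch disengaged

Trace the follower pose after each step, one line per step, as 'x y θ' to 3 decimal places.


step 0: Δleader=(0.000, 24.000, -28.000°), engaged; cmd=(1.000, 48.500, -84.500°) → follower=(-29.000, 32.500, -156.500°)
step 1: Δleader=(-21.000, -5.000, -17.000°), engaged; cmd=(-20.000, -9.500, -51.500°) → follower=(-49.000, 23.000, -208.000°)
step 2: Δleader=(12.000, -1.000, -2.000°), engaged; cmd=(13.000, -1.500, -6.500°) → follower=(-36.000, 21.500, -214.500°)
step 3: Δleader=(17.000, 1.000, -42.000°), disengaged; cmd=(0,0,0) → follower holds at (-36.000, 21.500, -214.500°)

-29.000 32.500 -156.500
-49.000 23.000 -208.000
-36.000 21.500 -214.500
-36.000 21.500 -214.500


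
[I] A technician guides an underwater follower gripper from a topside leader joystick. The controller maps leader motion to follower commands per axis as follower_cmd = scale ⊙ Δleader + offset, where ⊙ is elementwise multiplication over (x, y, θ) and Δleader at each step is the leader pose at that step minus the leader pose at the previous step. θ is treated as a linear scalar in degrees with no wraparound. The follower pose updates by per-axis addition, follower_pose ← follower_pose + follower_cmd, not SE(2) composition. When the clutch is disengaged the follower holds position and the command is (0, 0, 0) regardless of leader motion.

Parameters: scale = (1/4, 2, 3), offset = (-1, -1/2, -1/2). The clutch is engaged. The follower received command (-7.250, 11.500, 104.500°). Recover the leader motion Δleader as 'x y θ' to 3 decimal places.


-25.000 6.000 35.000

axis x: (-7.250 − -1) / (1/4) = -25.000
axis y: (11.500 − -1/2) / (2) = 6.000
axis θ: (104.500 − -1/2) / (3) = 35.000
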